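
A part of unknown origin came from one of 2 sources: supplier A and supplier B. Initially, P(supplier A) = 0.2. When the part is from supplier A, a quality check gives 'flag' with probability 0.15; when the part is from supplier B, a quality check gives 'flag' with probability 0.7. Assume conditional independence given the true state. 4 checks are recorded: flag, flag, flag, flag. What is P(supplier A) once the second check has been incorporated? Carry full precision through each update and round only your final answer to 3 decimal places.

After 'flag': P(supplier A) = 0.15·0.2000 / (0.15·0.2000 + 0.7·0.8000) ≈ 0.0508
After 'flag': P(supplier A) = 0.15·0.0508 / (0.15·0.0508 + 0.7·0.9492) ≈ 0.0113

0.011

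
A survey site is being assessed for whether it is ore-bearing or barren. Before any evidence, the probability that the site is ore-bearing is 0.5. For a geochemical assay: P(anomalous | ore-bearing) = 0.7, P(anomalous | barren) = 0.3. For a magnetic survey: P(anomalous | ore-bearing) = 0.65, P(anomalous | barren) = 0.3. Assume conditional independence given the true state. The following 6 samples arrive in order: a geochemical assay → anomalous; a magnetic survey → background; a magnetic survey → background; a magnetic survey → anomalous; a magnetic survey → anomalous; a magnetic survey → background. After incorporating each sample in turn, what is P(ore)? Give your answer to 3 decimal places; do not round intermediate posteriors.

After a geochemical assay='anomalous': P(ore) = 0.7·0.5000 / (0.7·0.5000 + 0.3·0.5000) ≈ 0.7000
After a magnetic survey='background': P(ore) = 0.35·0.7000 / (0.35·0.7000 + 0.7·0.3000) ≈ 0.5385
After a magnetic survey='background': P(ore) = 0.35·0.5385 / (0.35·0.5385 + 0.7·0.4615) ≈ 0.3684
After a magnetic survey='anomalous': P(ore) = 0.65·0.3684 / (0.65·0.3684 + 0.3·0.6316) ≈ 0.5583
After a magnetic survey='anomalous': P(ore) = 0.65·0.5583 / (0.65·0.5583 + 0.3·0.4417) ≈ 0.7325
After a magnetic survey='background': P(ore) = 0.35·0.7325 / (0.35·0.7325 + 0.7·0.2675) ≈ 0.5779

0.578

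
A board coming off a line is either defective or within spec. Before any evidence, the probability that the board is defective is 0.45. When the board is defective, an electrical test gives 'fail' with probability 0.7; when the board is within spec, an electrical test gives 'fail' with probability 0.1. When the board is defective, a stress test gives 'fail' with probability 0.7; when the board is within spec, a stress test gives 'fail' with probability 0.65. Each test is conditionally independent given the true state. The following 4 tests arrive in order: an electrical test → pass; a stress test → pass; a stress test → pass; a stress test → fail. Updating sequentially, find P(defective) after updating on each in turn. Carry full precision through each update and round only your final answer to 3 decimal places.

0.177

After an electrical test='pass': P(defective) = 0.3·0.4500 / (0.3·0.4500 + 0.9·0.5500) ≈ 0.2143
After a stress test='pass': P(defective) = 0.3·0.2143 / (0.3·0.2143 + 0.35·0.7857) ≈ 0.1895
After a stress test='pass': P(defective) = 0.3·0.1895 / (0.3·0.1895 + 0.35·0.8105) ≈ 0.1669
After a stress test='fail': P(defective) = 0.7·0.1669 / (0.7·0.1669 + 0.65·0.8331) ≈ 0.1775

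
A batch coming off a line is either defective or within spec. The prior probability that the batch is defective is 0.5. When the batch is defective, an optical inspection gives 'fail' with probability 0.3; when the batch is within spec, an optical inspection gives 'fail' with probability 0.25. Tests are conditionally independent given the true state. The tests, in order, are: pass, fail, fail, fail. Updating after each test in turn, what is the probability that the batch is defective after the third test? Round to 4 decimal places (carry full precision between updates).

0.5734

After 'pass': P(defective) = 0.7·0.5000 / (0.7·0.5000 + 0.75·0.5000) ≈ 0.4828
After 'fail': P(defective) = 0.3·0.4828 / (0.3·0.4828 + 0.25·0.5172) ≈ 0.5283
After 'fail': P(defective) = 0.3·0.5283 / (0.3·0.5283 + 0.25·0.4717) ≈ 0.5734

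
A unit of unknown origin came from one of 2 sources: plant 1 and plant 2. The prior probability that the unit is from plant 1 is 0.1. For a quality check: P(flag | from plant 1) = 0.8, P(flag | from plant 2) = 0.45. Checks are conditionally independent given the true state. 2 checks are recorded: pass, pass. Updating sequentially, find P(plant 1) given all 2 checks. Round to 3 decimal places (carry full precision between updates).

0.014

Apply Bayes' rule sequentially, carrying P(plant 1) forward.
After 'pass': P(plant 1) = 0.2·0.1000 / (0.2·0.1000 + 0.55·0.9000) ≈ 0.0388
After 'pass': P(plant 1) = 0.2·0.0388 / (0.2·0.0388 + 0.55·0.9612) ≈ 0.0145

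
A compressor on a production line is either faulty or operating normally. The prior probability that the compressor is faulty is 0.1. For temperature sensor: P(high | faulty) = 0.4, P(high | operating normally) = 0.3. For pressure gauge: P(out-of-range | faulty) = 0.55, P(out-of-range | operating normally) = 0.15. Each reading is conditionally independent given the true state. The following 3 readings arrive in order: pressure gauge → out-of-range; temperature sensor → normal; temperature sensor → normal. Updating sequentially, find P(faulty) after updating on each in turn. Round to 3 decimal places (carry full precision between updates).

0.230

Apply Bayes' rule sequentially, carrying P(faulty) forward.
After pressure gauge='out-of-range': P(faulty) = 0.55·0.1000 / (0.55·0.1000 + 0.15·0.9000) ≈ 0.2895
After temperature sensor='normal': P(faulty) = 0.6·0.2895 / (0.6·0.2895 + 0.7·0.7105) ≈ 0.2588
After temperature sensor='normal': P(faulty) = 0.6·0.2588 / (0.6·0.2588 + 0.7·0.7412) ≈ 0.2304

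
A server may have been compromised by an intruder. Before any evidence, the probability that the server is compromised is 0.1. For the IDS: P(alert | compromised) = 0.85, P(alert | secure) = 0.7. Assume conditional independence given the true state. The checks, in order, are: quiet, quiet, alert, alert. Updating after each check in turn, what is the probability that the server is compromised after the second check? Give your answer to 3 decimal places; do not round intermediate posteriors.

0.027

Apply Bayes' rule sequentially, carrying P(compromised) forward.
After 'quiet': P(compromised) = 0.15·0.1000 / (0.15·0.1000 + 0.3·0.9000) ≈ 0.0526
After 'quiet': P(compromised) = 0.15·0.0526 / (0.15·0.0526 + 0.3·0.9474) ≈ 0.0270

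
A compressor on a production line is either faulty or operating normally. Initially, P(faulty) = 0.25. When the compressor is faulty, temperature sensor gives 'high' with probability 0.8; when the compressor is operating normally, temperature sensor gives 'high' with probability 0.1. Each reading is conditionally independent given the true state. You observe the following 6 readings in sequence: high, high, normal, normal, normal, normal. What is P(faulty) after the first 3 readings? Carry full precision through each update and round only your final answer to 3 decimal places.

After 'high': P(faulty) = 0.8·0.2500 / (0.8·0.2500 + 0.1·0.7500) ≈ 0.7273
After 'high': P(faulty) = 0.8·0.7273 / (0.8·0.7273 + 0.1·0.2727) ≈ 0.9552
After 'normal': P(faulty) = 0.2·0.9552 / (0.2·0.9552 + 0.9·0.0448) ≈ 0.8258

0.826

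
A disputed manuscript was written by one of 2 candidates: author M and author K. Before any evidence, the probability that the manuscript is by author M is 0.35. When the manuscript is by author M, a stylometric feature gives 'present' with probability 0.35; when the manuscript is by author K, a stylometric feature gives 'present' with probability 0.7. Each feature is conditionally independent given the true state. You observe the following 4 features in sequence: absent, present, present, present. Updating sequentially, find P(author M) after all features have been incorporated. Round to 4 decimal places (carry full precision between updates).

0.1273

After 'absent': P(author M) = 0.65·0.3500 / (0.65·0.3500 + 0.3·0.6500) ≈ 0.5385
After 'present': P(author M) = 0.35·0.5385 / (0.35·0.5385 + 0.7·0.4615) ≈ 0.3684
After 'present': P(author M) = 0.35·0.3684 / (0.35·0.3684 + 0.7·0.6316) ≈ 0.2258
After 'present': P(author M) = 0.35·0.2258 / (0.35·0.2258 + 0.7·0.7742) ≈ 0.1273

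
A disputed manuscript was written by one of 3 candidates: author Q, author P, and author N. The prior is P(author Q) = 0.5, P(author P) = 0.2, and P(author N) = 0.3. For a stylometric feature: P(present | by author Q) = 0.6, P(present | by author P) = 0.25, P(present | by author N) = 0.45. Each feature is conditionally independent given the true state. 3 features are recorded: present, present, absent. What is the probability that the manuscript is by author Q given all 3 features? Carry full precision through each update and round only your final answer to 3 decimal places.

0.627

Apply Bayes' rule sequentially, carrying P(author Q) forward.
After 'present': normaliser = 0.6·0.5000 + 0.25·0.2000 + 0.45·0.3000; P(author Q) ≈ 0.6186, P(author P) ≈ 0.1031, P(author N) ≈ 0.2784
After 'present': normaliser = 0.6·0.6186 + 0.25·0.1031 + 0.45·0.2784; P(author Q) ≈ 0.7108, P(author P) ≈ 0.0494, P(author N) ≈ 0.2399
After 'absent': normaliser = 0.4·0.7108 + 0.75·0.0494 + 0.55·0.2399; P(author Q) ≈ 0.6272, P(author P) ≈ 0.0817, P(author N) ≈ 0.2911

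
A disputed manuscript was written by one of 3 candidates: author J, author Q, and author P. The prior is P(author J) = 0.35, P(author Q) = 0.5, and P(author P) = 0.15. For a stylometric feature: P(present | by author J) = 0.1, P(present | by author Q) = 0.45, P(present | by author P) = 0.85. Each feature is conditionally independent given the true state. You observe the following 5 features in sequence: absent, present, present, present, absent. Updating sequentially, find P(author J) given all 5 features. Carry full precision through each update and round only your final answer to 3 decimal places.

After 'absent': normaliser = 0.9·0.3500 + 0.55·0.5000 + 0.15·0.1500; P(author J) ≈ 0.5143, P(author Q) ≈ 0.4490, P(author P) ≈ 0.0367
After 'present': normaliser = 0.1·0.5143 + 0.45·0.4490 + 0.85·0.0367; P(author J) ≈ 0.1806, P(author Q) ≈ 0.7097, P(author P) ≈ 0.1097
After 'present': normaliser = 0.1·0.1806 + 0.45·0.7097 + 0.85·0.1097; P(author J) ≈ 0.0419, P(author Q) ≈ 0.7416, P(author P) ≈ 0.2165
After 'present': normaliser = 0.1·0.0419 + 0.45·0.7416 + 0.85·0.2165; P(author J) ≈ 0.0080, P(author Q) ≈ 0.6394, P(author P) ≈ 0.3526
After 'absent': normaliser = 0.9·0.0080 + 0.55·0.6394 + 0.15·0.3526; P(author J) ≈ 0.0176, P(author Q) ≈ 0.8540, P(author P) ≈ 0.1284

0.018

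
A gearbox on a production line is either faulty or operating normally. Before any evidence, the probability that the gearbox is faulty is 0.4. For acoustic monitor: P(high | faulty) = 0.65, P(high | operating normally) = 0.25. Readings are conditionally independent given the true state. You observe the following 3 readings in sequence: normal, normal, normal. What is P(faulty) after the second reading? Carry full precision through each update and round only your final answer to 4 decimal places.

After 'normal': P(faulty) = 0.35·0.4000 / (0.35·0.4000 + 0.75·0.6000) ≈ 0.2373
After 'normal': P(faulty) = 0.35·0.2373 / (0.35·0.2373 + 0.75·0.7627) ≈ 0.1268

0.1268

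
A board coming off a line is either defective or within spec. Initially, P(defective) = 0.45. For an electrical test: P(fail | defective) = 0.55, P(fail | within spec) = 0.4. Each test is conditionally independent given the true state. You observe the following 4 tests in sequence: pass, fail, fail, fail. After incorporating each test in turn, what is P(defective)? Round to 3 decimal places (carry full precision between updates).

0.615

After 'pass': P(defective) = 0.45·0.4500 / (0.45·0.4500 + 0.6·0.5500) ≈ 0.3803
After 'fail': P(defective) = 0.55·0.3803 / (0.55·0.3803 + 0.4·0.6197) ≈ 0.4576
After 'fail': P(defective) = 0.55·0.4576 / (0.55·0.4576 + 0.4·0.5424) ≈ 0.5371
After 'fail': P(defective) = 0.55·0.5371 / (0.55·0.5371 + 0.4·0.4629) ≈ 0.6147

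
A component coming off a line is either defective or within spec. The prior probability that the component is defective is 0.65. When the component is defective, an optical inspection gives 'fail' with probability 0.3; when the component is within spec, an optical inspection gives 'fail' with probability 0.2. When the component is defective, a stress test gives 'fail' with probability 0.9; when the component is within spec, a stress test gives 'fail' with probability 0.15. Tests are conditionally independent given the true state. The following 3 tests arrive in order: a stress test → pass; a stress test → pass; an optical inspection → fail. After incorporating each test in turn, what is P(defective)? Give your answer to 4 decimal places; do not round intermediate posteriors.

0.0371

Apply Bayes' rule sequentially, carrying P(defective) forward.
After a stress test='pass': P(defective) = 0.1·0.6500 / (0.1·0.6500 + 0.85·0.3500) ≈ 0.1793
After a stress test='pass': P(defective) = 0.1·0.1793 / (0.1·0.1793 + 0.85·0.8207) ≈ 0.0251
After an optical inspection='fail': P(defective) = 0.3·0.0251 / (0.3·0.0251 + 0.2·0.9749) ≈ 0.0371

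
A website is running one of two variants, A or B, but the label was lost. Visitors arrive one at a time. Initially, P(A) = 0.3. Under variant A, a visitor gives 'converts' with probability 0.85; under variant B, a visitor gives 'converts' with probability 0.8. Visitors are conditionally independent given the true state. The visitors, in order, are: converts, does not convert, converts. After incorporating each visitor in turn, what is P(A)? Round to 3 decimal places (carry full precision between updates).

0.266

Each posterior becomes the prior for the next update.
After 'converts': P(A) = 0.85·0.3000 / (0.85·0.3000 + 0.8·0.7000) ≈ 0.3129
After 'does not convert': P(A) = 0.15·0.3129 / (0.15·0.3129 + 0.2·0.6871) ≈ 0.2546
After 'converts': P(A) = 0.85·0.2546 / (0.85·0.2546 + 0.8·0.7454) ≈ 0.2663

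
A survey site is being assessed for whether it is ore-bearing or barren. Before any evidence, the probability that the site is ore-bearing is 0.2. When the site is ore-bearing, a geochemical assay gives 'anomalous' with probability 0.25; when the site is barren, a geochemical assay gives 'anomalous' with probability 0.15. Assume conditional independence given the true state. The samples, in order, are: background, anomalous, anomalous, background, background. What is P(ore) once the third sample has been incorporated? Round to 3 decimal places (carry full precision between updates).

Each posterior becomes the prior for the next update.
After 'background': P(ore) = 0.75·0.2000 / (0.75·0.2000 + 0.85·0.8000) ≈ 0.1807
After 'anomalous': P(ore) = 0.25·0.1807 / (0.25·0.1807 + 0.15·0.8193) ≈ 0.2688
After 'anomalous': P(ore) = 0.25·0.2688 / (0.25·0.2688 + 0.15·0.7312) ≈ 0.3799

0.380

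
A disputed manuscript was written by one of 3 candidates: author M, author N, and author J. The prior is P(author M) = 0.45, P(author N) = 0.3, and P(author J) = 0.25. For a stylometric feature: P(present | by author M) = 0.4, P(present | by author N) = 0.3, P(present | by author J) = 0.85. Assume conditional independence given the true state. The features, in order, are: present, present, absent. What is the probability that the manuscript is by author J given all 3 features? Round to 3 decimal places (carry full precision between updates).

After 'present': normaliser = 0.4·0.4500 + 0.3·0.3000 + 0.85·0.2500; P(author M) ≈ 0.3731, P(author N) ≈ 0.1865, P(author J) ≈ 0.4404
After 'present': normaliser = 0.4·0.3731 + 0.3·0.1865 + 0.85·0.4404; P(author M) ≈ 0.2575, P(author N) ≈ 0.0966, P(author J) ≈ 0.6460
After 'absent': normaliser = 0.6·0.2575 + 0.7·0.0966 + 0.15·0.6460; P(author M) ≈ 0.4843, P(author N) ≈ 0.2119, P(author J) ≈ 0.3038

0.304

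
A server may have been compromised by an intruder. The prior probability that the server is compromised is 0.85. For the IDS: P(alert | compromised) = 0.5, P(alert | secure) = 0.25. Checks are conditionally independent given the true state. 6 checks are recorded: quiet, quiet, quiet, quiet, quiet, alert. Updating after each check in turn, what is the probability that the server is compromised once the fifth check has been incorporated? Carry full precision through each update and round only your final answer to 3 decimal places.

Each posterior becomes the prior for the next update.
After 'quiet': P(compromised) = 0.5·0.8500 / (0.5·0.8500 + 0.75·0.1500) ≈ 0.7907
After 'quiet': P(compromised) = 0.5·0.7907 / (0.5·0.7907 + 0.75·0.2093) ≈ 0.7158
After 'quiet': P(compromised) = 0.5·0.7158 / (0.5·0.7158 + 0.75·0.2842) ≈ 0.6267
After 'quiet': P(compromised) = 0.5·0.6267 / (0.5·0.6267 + 0.75·0.3733) ≈ 0.5282
After 'quiet': P(compromised) = 0.5·0.5282 / (0.5·0.5282 + 0.75·0.4718) ≈ 0.4273

0.427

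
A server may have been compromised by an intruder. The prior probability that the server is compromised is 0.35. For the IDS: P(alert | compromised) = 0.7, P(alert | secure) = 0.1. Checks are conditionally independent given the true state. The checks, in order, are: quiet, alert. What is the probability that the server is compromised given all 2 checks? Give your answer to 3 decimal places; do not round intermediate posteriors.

Apply Bayes' rule sequentially, carrying P(compromised) forward.
After 'quiet': P(compromised) = 0.3·0.3500 / (0.3·0.3500 + 0.9·0.6500) ≈ 0.1522
After 'alert': P(compromised) = 0.7·0.1522 / (0.7·0.1522 + 0.1·0.8478) ≈ 0.5568

0.557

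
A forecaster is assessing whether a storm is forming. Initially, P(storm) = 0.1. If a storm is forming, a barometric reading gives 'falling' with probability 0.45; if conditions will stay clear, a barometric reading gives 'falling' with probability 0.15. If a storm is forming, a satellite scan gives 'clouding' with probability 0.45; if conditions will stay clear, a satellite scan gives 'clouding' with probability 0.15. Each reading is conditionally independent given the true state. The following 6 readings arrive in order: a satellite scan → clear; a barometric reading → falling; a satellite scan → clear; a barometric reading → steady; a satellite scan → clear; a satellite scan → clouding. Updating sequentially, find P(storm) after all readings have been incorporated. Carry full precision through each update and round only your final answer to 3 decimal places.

After a satellite scan='clear': P(storm) = 0.55·0.1000 / (0.55·0.1000 + 0.85·0.9000) ≈ 0.0671
After a barometric reading='falling': P(storm) = 0.45·0.0671 / (0.45·0.0671 + 0.15·0.9329) ≈ 0.1774
After a satellite scan='clear': P(storm) = 0.55·0.1774 / (0.55·0.1774 + 0.85·0.8226) ≈ 0.1225
After a barometric reading='steady': P(storm) = 0.55·0.1225 / (0.55·0.1225 + 0.85·0.8775) ≈ 0.0828
After a satellite scan='clear': P(storm) = 0.55·0.0828 / (0.55·0.0828 + 0.85·0.9172) ≈ 0.0552
After a satellite scan='clouding': P(storm) = 0.45·0.0552 / (0.45·0.0552 + 0.15·0.9448) ≈ 0.1492

0.149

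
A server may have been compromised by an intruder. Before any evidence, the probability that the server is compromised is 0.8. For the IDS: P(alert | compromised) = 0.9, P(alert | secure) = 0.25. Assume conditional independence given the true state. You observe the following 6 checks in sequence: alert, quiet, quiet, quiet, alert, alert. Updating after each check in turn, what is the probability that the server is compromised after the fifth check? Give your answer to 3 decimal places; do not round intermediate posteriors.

0.109

After 'alert': P(compromised) = 0.9·0.8000 / (0.9·0.8000 + 0.25·0.2000) ≈ 0.9351
After 'quiet': P(compromised) = 0.1·0.9351 / (0.1·0.9351 + 0.75·0.0649) ≈ 0.6575
After 'quiet': P(compromised) = 0.1·0.6575 / (0.1·0.6575 + 0.75·0.3425) ≈ 0.2038
After 'quiet': P(compromised) = 0.1·0.2038 / (0.1·0.2038 + 0.75·0.7962) ≈ 0.0330
After 'alert': P(compromised) = 0.9·0.0330 / (0.9·0.0330 + 0.25·0.9670) ≈ 0.1094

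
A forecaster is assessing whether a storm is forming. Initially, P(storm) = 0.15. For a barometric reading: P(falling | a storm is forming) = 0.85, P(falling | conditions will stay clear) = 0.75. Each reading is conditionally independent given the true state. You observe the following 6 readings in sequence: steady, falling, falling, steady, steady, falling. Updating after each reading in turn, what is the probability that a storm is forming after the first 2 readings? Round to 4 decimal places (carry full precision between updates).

0.1071

After 'steady': P(storm) = 0.15·0.1500 / (0.15·0.1500 + 0.25·0.8500) ≈ 0.0957
After 'falling': P(storm) = 0.85·0.0957 / (0.85·0.0957 + 0.75·0.9043) ≈ 0.1071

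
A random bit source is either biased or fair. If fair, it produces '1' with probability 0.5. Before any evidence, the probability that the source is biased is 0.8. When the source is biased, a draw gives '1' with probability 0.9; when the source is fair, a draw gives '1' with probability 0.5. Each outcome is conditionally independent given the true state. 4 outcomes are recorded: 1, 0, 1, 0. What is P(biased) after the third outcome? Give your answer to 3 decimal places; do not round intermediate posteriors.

After '1': P(biased) = 0.9·0.8000 / (0.9·0.8000 + 0.5·0.2000) ≈ 0.8780
After '0': P(biased) = 0.1·0.8780 / (0.1·0.8780 + 0.5·0.1220) ≈ 0.5902
After '1': P(biased) = 0.9·0.5902 / (0.9·0.5902 + 0.5·0.4098) ≈ 0.7216

0.722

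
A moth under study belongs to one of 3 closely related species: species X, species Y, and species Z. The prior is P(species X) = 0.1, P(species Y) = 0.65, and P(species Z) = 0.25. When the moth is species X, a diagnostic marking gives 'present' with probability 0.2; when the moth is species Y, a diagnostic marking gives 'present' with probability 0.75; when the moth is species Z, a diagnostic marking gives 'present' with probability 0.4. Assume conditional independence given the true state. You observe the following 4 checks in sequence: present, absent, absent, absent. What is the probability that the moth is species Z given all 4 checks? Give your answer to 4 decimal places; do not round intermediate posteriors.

0.5474

After 'present': normaliser = 0.2·0.1000 + 0.75·0.6500 + 0.4·0.2500; P(species X) ≈ 0.0329, P(species Y) ≈ 0.8025, P(species Z) ≈ 0.1646
After 'absent': normaliser = 0.8·0.0329 + 0.25·0.8025 + 0.6·0.1646; P(species X) ≈ 0.0809, P(species Y) ≈ 0.6159, P(species Z) ≈ 0.3032
After 'absent': normaliser = 0.8·0.0809 + 0.25·0.6159 + 0.6·0.3032; P(species X) ≈ 0.1615, P(species Y) ≈ 0.3844, P(species Z) ≈ 0.4542
After 'absent': normaliser = 0.8·0.1615 + 0.25·0.3844 + 0.6·0.4542; P(species X) ≈ 0.2595, P(species Y) ≈ 0.1930, P(species Z) ≈ 0.5474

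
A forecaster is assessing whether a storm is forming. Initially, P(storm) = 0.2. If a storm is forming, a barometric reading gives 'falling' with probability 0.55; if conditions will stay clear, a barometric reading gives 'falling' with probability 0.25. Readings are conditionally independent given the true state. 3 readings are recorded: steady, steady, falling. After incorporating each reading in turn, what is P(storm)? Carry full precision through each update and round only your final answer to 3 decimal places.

Apply Bayes' rule sequentially, carrying P(storm) forward.
After 'steady': P(storm) = 0.45·0.2000 / (0.45·0.2000 + 0.75·0.8000) ≈ 0.1304
After 'steady': P(storm) = 0.45·0.1304 / (0.45·0.1304 + 0.75·0.8696) ≈ 0.0826
After 'falling': P(storm) = 0.55·0.0826 / (0.55·0.0826 + 0.25·0.9174) ≈ 0.1653

0.165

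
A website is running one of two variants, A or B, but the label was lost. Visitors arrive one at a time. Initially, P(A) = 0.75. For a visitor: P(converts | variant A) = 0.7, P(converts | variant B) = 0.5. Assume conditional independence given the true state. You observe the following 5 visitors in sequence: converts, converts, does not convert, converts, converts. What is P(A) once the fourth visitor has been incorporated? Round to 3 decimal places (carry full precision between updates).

0.832

After 'converts': P(A) = 0.7·0.7500 / (0.7·0.7500 + 0.5·0.2500) ≈ 0.8077
After 'converts': P(A) = 0.7·0.8077 / (0.7·0.8077 + 0.5·0.1923) ≈ 0.8547
After 'does not convert': P(A) = 0.3·0.8547 / (0.3·0.8547 + 0.5·0.1453) ≈ 0.7792
After 'converts': P(A) = 0.7·0.7792 / (0.7·0.7792 + 0.5·0.2208) ≈ 0.8316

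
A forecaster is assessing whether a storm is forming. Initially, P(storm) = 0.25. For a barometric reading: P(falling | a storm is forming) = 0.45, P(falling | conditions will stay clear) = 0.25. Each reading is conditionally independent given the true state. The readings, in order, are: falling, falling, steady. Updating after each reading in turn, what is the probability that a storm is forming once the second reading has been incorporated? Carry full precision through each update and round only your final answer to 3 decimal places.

Apply Bayes' rule sequentially, carrying P(storm) forward.
After 'falling': P(storm) = 0.45·0.2500 / (0.45·0.2500 + 0.25·0.7500) ≈ 0.3750
After 'falling': P(storm) = 0.45·0.3750 / (0.45·0.3750 + 0.25·0.6250) ≈ 0.5192

0.519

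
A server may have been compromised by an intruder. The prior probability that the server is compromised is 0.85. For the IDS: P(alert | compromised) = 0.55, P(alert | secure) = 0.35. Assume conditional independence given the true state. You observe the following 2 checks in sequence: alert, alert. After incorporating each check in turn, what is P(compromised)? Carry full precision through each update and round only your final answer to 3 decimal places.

After 'alert': P(compromised) = 0.55·0.8500 / (0.55·0.8500 + 0.35·0.1500) ≈ 0.8990
After 'alert': P(compromised) = 0.55·0.8990 / (0.55·0.8990 + 0.35·0.1010) ≈ 0.9333

0.933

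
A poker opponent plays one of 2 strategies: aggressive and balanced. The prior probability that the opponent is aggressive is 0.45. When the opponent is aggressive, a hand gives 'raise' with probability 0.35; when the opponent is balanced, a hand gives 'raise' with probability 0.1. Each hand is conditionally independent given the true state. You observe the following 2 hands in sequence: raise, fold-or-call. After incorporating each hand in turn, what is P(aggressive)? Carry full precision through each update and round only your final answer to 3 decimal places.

Apply Bayes' rule sequentially, carrying P(aggressive) forward.
After 'raise': P(aggressive) = 0.35·0.4500 / (0.35·0.4500 + 0.1·0.5500) ≈ 0.7412
After 'fold-or-call': P(aggressive) = 0.65·0.7412 / (0.65·0.7412 + 0.9·0.2588) ≈ 0.6741

0.674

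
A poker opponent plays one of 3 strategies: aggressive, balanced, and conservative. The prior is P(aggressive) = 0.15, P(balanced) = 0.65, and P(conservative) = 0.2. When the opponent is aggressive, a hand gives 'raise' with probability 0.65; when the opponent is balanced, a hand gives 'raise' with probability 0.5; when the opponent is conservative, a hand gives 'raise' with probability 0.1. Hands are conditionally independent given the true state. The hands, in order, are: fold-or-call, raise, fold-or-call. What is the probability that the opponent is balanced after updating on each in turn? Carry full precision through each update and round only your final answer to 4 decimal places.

Apply Bayes' rule sequentially, carrying P(balanced) forward.
After 'fold-or-call': normaliser = 0.35·0.1500 + 0.5·0.6500 + 0.9·0.2000; P(aggressive) ≈ 0.0942, P(balanced) ≈ 0.5830, P(conservative) ≈ 0.3229
After 'raise': normaliser = 0.65·0.0942 + 0.5·0.5830 + 0.1·0.3229; P(aggressive) ≈ 0.1590, P(balanced) ≈ 0.7571, P(conservative) ≈ 0.0839
After 'fold-or-call': normaliser = 0.35·0.1590 + 0.5·0.7571 + 0.9·0.0839; P(aggressive) ≈ 0.1092, P(balanced) ≈ 0.7427, P(conservative) ≈ 0.1481

0.7427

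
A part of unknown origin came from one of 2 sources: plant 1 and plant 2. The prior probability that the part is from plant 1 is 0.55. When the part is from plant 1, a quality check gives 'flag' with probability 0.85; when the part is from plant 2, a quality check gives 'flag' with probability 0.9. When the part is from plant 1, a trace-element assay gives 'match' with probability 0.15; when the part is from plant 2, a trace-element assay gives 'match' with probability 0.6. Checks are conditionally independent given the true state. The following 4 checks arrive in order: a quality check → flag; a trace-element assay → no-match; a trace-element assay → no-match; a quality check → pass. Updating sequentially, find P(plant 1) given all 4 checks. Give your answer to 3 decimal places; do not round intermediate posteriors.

0.887

Each posterior becomes the prior for the next update.
After a quality check='flag': P(plant 1) = 0.85·0.5500 / (0.85·0.5500 + 0.9·0.4500) ≈ 0.5358
After a trace-element assay='no-match': P(plant 1) = 0.85·0.5358 / (0.85·0.5358 + 0.4·0.4642) ≈ 0.7104
After a trace-element assay='no-match': P(plant 1) = 0.85·0.7104 / (0.85·0.7104 + 0.4·0.2896) ≈ 0.8390
After a quality check='pass': P(plant 1) = 0.15·0.8390 / (0.15·0.8390 + 0.1·0.1610) ≈ 0.8866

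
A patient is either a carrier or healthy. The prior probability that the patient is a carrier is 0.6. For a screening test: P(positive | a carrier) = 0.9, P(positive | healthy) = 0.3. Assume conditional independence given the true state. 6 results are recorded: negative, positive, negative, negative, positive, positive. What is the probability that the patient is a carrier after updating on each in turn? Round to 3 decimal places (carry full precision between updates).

After 'negative': P(carrier) = 0.1·0.6000 / (0.1·0.6000 + 0.7·0.4000) ≈ 0.1765
After 'positive': P(carrier) = 0.9·0.1765 / (0.9·0.1765 + 0.3·0.8235) ≈ 0.3913
After 'negative': P(carrier) = 0.1·0.3913 / (0.1·0.3913 + 0.7·0.6087) ≈ 0.0841
After 'negative': P(carrier) = 0.1·0.0841 / (0.1·0.0841 + 0.7·0.9159) ≈ 0.0129
After 'positive': P(carrier) = 0.9·0.0129 / (0.9·0.0129 + 0.3·0.9871) ≈ 0.0379
After 'positive': P(carrier) = 0.9·0.0379 / (0.9·0.0379 + 0.3·0.9621) ≈ 0.1056

0.106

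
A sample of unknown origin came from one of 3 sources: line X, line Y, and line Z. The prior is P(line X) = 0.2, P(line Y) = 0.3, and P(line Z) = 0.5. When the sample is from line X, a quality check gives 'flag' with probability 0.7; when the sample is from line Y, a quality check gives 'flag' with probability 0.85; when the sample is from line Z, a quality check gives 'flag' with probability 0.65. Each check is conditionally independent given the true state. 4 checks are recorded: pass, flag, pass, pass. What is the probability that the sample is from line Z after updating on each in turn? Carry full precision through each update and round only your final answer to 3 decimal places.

After 'pass': normaliser = 0.3·0.2000 + 0.15·0.3000 + 0.35·0.5000; P(line X) ≈ 0.2143, P(line Y) ≈ 0.1607, P(line Z) ≈ 0.6250
After 'flag': normaliser = 0.7·0.2143 + 0.85·0.1607 + 0.65·0.6250; P(line X) ≈ 0.2165, P(line Y) ≈ 0.1972, P(line Z) ≈ 0.5863
After 'pass': normaliser = 0.3·0.2165 + 0.15·0.1972 + 0.35·0.5863; P(line X) ≈ 0.2167, P(line Y) ≈ 0.0987, P(line Z) ≈ 0.6847
After 'pass': normaliser = 0.3·0.2167 + 0.15·0.0987 + 0.35·0.6847; P(line X) ≈ 0.2035, P(line Y) ≈ 0.0463, P(line Z) ≈ 0.7502

0.750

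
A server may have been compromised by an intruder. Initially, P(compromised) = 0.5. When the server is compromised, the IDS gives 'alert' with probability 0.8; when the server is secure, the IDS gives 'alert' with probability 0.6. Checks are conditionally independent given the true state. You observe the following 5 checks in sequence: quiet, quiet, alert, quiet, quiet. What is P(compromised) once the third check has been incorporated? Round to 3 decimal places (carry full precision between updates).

After 'quiet': P(compromised) = 0.2·0.5000 / (0.2·0.5000 + 0.4·0.5000) ≈ 0.3333
After 'quiet': P(compromised) = 0.2·0.3333 / (0.2·0.3333 + 0.4·0.6667) ≈ 0.2000
After 'alert': P(compromised) = 0.8·0.2000 / (0.8·0.2000 + 0.6·0.8000) ≈ 0.2500

0.250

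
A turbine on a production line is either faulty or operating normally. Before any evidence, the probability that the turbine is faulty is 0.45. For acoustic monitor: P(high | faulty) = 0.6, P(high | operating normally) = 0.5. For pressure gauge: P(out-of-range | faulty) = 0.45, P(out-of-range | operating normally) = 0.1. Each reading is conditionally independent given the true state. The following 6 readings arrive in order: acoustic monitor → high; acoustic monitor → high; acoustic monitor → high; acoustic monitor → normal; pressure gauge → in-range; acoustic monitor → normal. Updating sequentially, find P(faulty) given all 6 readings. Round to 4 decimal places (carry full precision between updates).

After acoustic monitor='high': P(faulty) = 0.6·0.4500 / (0.6·0.4500 + 0.5·0.5500) ≈ 0.4954
After acoustic monitor='high': P(faulty) = 0.6·0.4954 / (0.6·0.4954 + 0.5·0.5046) ≈ 0.5409
After acoustic monitor='high': P(faulty) = 0.6·0.5409 / (0.6·0.5409 + 0.5·0.4591) ≈ 0.5857
After acoustic monitor='normal': P(faulty) = 0.4·0.5857 / (0.4·0.5857 + 0.5·0.4143) ≈ 0.5307
After pressure gauge='in-range': P(faulty) = 0.55·0.5307 / (0.55·0.5307 + 0.9·0.4693) ≈ 0.4087
After acoustic monitor='normal': P(faulty) = 0.4·0.4087 / (0.4·0.4087 + 0.5·0.5913) ≈ 0.3561

0.3561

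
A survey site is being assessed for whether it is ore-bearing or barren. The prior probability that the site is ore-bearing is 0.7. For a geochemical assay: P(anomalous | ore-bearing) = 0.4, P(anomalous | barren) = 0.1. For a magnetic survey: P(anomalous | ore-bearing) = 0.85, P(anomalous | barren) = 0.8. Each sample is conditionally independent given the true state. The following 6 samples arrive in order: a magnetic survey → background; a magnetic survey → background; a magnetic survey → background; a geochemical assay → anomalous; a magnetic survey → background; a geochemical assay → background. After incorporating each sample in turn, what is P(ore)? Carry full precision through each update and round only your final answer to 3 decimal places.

0.663

After a magnetic survey='background': P(ore) = 0.15·0.7000 / (0.15·0.7000 + 0.2·0.3000) ≈ 0.6364
After a magnetic survey='background': P(ore) = 0.15·0.6364 / (0.15·0.6364 + 0.2·0.3636) ≈ 0.5676
After a magnetic survey='background': P(ore) = 0.15·0.5676 / (0.15·0.5676 + 0.2·0.4324) ≈ 0.4961
After a geochemical assay='anomalous': P(ore) = 0.4·0.4961 / (0.4·0.4961 + 0.1·0.5039) ≈ 0.7975
After a magnetic survey='background': P(ore) = 0.15·0.7975 / (0.15·0.7975 + 0.2·0.2025) ≈ 0.7470
After a geochemical assay='background': P(ore) = 0.6·0.7470 / (0.6·0.7470 + 0.9·0.2530) ≈ 0.6632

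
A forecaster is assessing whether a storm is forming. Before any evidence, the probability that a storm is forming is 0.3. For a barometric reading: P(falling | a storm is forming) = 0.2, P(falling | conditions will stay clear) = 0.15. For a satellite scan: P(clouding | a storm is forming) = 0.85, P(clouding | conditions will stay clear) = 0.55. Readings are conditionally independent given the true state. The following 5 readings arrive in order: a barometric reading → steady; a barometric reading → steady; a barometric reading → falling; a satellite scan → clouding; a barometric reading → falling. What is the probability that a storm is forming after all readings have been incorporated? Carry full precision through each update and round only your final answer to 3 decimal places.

After a barometric reading='steady': P(storm) = 0.8·0.3000 / (0.8·0.3000 + 0.85·0.7000) ≈ 0.2874
After a barometric reading='steady': P(storm) = 0.8·0.2874 / (0.8·0.2874 + 0.85·0.7126) ≈ 0.2752
After a barometric reading='falling': P(storm) = 0.2·0.2752 / (0.2·0.2752 + 0.15·0.7248) ≈ 0.3361
After a satellite scan='clouding': P(storm) = 0.85·0.3361 / (0.85·0.3361 + 0.55·0.6639) ≈ 0.4389
After a barometric reading='falling': P(storm) = 0.2·0.4389 / (0.2·0.4389 + 0.15·0.5611) ≈ 0.5105

0.511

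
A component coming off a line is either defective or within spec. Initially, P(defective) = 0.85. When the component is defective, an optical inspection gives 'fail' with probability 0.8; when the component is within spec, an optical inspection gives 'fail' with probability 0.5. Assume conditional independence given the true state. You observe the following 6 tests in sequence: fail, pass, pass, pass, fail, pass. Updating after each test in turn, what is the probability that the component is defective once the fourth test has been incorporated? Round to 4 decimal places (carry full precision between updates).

0.3672

After 'fail': P(defective) = 0.8·0.8500 / (0.8·0.8500 + 0.5·0.1500) ≈ 0.9007
After 'pass': P(defective) = 0.2·0.9007 / (0.2·0.9007 + 0.5·0.0993) ≈ 0.7839
After 'pass': P(defective) = 0.2·0.7839 / (0.2·0.7839 + 0.5·0.2161) ≈ 0.5919
After 'pass': P(defective) = 0.2·0.5919 / (0.2·0.5919 + 0.5·0.4081) ≈ 0.3672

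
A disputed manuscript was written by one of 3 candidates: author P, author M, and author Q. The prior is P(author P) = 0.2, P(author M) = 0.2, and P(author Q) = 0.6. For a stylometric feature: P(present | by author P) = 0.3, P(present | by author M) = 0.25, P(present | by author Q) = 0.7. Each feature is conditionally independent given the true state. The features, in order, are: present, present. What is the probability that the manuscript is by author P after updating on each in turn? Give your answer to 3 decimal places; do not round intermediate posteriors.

After 'present': normaliser = 0.3·0.2000 + 0.25·0.2000 + 0.7·0.6000; P(author P) ≈ 0.1132, P(author M) ≈ 0.0943, P(author Q) ≈ 0.7925
After 'present': normaliser = 0.3·0.1132 + 0.25·0.0943 + 0.7·0.7925; P(author P) ≈ 0.0555, P(author M) ≈ 0.0385, P(author Q) ≈ 0.9060

0.055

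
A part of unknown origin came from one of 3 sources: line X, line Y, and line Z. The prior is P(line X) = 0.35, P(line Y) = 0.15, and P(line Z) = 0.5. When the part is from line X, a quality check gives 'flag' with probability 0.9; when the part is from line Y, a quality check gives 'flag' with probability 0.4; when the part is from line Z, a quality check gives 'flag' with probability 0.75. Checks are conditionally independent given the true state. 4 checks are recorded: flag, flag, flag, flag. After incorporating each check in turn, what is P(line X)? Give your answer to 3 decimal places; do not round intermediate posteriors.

0.586

After 'flag': normaliser = 0.9·0.3500 + 0.4·0.1500 + 0.75·0.5000; P(line X) ≈ 0.4200, P(line Y) ≈ 0.0800, P(line Z) ≈ 0.5000
After 'flag': normaliser = 0.9·0.4200 + 0.4·0.0800 + 0.75·0.5000; P(line X) ≈ 0.4815, P(line Y) ≈ 0.0408, P(line Z) ≈ 0.4777
After 'flag': normaliser = 0.9·0.4815 + 0.4·0.0408 + 0.75·0.4777; P(line X) ≈ 0.5364, P(line Y) ≈ 0.0202, P(line Z) ≈ 0.4434
After 'flag': normaliser = 0.9·0.5364 + 0.4·0.0202 + 0.75·0.4434; P(line X) ≈ 0.5863, P(line Y) ≈ 0.0098, P(line Z) ≈ 0.4039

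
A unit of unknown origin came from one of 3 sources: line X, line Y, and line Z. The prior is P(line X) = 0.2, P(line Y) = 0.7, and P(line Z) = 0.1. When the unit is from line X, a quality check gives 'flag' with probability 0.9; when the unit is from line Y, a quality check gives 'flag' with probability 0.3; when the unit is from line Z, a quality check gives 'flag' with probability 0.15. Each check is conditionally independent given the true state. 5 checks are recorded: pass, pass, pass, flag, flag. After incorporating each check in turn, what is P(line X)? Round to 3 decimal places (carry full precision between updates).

0.007

Apply Bayes' rule sequentially, carrying P(line X) forward.
After 'pass': normaliser = 0.1·0.2000 + 0.7·0.7000 + 0.85·0.1000; P(line X) ≈ 0.0336, P(line Y) ≈ 0.8235, P(line Z) ≈ 0.1429
After 'pass': normaliser = 0.1·0.0336 + 0.7·0.8235 + 0.85·0.1429; P(line X) ≈ 0.0048, P(line Y) ≈ 0.8220, P(line Z) ≈ 0.1732
After 'pass': normaliser = 0.1·0.0048 + 0.7·0.8220 + 0.85·0.1732; P(line X) ≈ 0.0007, P(line Y) ≈ 0.7958, P(line Z) ≈ 0.2035
After 'flag': normaliser = 0.9·0.0007 + 0.3·0.7958 + 0.15·0.2035; P(line X) ≈ 0.0022, P(line Y) ≈ 0.8847, P(line Z) ≈ 0.1131
After 'flag': normaliser = 0.9·0.0022 + 0.3·0.8847 + 0.15·0.1131; P(line X) ≈ 0.0070, P(line Y) ≈ 0.9333, P(line Z) ≈ 0.0597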